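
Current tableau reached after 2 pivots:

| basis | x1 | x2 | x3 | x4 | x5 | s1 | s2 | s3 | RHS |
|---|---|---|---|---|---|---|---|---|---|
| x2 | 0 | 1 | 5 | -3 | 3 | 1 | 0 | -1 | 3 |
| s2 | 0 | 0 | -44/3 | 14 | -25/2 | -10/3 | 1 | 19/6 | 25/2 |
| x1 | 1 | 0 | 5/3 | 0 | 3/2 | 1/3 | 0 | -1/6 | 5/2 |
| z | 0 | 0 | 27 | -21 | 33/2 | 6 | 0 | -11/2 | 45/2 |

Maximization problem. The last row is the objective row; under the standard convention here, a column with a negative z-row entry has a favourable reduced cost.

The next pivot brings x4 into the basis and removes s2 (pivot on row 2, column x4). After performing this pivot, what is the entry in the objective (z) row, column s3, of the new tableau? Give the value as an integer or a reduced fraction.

Pivot element is row 2, column x4: 14.
Normalize row 2: new (row 2, s3) = (19/6)/14 = 19/84.
z-row ← z-row − (-21)·(new row 2): -11/2 − (-21)·(19/84) = -3/4.

-3/4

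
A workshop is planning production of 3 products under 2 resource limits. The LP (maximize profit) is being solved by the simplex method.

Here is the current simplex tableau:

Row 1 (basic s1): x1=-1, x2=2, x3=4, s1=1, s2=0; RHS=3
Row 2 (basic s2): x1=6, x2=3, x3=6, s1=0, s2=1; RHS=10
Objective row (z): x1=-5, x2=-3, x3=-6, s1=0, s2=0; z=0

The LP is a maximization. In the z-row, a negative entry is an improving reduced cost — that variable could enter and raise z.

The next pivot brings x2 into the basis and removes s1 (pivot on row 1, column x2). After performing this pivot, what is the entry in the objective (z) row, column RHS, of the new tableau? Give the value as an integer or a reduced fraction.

Pivot element is row 1, column x2: 2.
Normalize row 1: new (row 1, RHS) = 3/2 = 3/2.
z-row ← z-row − (-3)·(new row 1): 0 − (-3)·(3/2) = 9/2.

9/2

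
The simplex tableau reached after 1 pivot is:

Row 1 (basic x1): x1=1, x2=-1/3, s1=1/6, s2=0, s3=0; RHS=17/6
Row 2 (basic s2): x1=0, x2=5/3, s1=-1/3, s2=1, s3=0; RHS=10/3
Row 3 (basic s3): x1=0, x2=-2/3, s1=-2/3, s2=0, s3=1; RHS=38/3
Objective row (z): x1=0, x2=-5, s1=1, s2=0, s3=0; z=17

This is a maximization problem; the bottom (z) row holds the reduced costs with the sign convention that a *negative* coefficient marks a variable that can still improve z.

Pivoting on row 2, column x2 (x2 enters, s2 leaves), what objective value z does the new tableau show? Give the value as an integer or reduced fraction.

Minimum ratio for x2: (10/3)/(5/3) = 2.
z changes by −(z-row coeff of x2)·ratio = −(-5)·2 = 10.
New z = 17 + 10 = 27.

27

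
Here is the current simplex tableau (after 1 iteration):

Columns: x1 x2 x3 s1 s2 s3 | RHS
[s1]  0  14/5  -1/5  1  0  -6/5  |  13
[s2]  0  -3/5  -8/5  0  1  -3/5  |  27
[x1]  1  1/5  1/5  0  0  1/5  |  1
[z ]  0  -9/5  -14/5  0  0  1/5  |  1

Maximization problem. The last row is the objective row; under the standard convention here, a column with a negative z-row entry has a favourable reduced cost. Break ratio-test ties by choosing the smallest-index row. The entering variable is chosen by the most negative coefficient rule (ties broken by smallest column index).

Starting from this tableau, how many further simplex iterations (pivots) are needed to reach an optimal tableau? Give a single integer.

1

pivot: x3 in, x1 out → z = 15
No improving column remains; optimal.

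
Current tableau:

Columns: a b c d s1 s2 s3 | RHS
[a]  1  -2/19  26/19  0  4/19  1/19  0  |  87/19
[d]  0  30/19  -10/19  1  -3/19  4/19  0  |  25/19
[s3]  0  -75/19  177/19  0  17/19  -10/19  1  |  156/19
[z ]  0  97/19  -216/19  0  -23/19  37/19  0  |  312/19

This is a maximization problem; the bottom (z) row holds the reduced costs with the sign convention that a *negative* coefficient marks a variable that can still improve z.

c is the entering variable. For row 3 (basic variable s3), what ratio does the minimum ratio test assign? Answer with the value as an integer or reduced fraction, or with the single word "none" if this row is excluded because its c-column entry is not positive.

52/59

Ratio = RHS / (c entry) = (156/19) / (177/19) = 52/59.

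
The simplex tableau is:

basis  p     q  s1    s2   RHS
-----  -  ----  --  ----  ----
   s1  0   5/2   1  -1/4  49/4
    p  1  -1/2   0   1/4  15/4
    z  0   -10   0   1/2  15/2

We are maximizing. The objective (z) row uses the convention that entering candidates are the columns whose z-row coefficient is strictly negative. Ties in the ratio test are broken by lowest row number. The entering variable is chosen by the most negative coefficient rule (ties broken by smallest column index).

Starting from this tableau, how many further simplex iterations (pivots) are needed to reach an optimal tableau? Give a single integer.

pivot: q in, s1 out → z = 113/2
pivot: s2 in, p out → z = 72
No improving column remains; optimal.

2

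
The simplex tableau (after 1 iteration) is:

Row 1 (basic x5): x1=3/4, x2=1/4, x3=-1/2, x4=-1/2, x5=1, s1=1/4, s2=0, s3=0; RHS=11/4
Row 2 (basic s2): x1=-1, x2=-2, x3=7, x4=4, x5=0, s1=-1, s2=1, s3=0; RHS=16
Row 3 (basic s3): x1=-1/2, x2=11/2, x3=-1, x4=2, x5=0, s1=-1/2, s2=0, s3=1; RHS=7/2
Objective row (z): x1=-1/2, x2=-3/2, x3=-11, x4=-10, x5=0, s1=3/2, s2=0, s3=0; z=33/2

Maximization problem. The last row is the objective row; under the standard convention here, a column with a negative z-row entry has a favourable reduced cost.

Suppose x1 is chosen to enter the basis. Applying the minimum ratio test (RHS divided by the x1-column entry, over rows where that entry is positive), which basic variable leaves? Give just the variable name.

x5

Ratios: row 1 (x5): (11/4)/(3/4) = 11/3; row 2 (s2): entry -1 ≤ 0, skip; row 3 (s3): entry -1/2 ≤ 0, skip.
Minimum ratio 11/3 is in the x5 row, so x5 leaves.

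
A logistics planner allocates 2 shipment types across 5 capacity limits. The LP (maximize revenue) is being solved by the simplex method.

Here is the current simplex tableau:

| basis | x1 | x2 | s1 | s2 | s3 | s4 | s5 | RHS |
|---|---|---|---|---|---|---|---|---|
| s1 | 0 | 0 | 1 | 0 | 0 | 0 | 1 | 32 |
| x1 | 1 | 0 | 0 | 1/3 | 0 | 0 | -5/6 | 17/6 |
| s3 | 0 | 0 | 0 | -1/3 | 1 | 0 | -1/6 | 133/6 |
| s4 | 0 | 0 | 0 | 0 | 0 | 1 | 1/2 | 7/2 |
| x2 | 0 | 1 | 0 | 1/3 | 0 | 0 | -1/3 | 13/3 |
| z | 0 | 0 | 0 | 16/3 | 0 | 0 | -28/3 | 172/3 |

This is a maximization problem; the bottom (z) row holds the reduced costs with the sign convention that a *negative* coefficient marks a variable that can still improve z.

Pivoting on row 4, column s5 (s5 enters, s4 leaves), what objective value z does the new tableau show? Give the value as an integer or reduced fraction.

Minimum ratio for s5: (7/2)/(1/2) = 7.
z changes by −(z-row coeff of s5)·ratio = −(-28/3)·7 = 196/3.
New z = 172/3 + (196/3) = 368/3.

368/3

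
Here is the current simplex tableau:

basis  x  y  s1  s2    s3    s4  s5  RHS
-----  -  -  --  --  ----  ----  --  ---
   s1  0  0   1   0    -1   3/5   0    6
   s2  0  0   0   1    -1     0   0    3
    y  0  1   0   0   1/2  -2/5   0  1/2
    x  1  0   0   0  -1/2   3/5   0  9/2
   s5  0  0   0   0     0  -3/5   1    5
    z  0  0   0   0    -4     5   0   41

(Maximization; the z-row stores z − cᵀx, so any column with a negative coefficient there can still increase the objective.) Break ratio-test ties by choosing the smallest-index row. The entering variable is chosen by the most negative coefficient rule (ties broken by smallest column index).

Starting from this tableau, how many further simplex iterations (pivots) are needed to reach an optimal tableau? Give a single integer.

pivot: s3 in, y out → z = 45
No improving column remains; optimal.

1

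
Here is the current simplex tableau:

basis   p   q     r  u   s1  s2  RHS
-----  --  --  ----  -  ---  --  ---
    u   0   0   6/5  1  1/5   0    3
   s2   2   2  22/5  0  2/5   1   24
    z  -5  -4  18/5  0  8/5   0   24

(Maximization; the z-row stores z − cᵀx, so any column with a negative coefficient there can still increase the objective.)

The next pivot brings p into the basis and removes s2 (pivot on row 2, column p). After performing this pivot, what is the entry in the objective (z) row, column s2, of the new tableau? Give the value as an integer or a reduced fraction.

Pivot element is row 2, column p: 2.
Normalize row 2: new (row 2, s2) = 1/2 = 1/2.
z-row ← z-row − (-5)·(new row 2): 0 − (-5)·(1/2) = 5/2.

5/2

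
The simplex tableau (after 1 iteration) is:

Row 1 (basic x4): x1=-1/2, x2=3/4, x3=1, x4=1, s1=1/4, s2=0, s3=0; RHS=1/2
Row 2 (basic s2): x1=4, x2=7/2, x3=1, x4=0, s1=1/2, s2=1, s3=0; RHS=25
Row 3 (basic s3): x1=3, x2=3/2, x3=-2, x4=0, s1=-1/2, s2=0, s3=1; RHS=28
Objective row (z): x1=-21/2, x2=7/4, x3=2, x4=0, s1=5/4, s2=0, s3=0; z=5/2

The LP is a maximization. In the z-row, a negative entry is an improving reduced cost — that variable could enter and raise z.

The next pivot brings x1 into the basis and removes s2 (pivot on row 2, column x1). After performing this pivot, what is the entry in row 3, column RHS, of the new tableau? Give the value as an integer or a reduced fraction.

Pivot element is row 2, column x1: 4.
Normalize row 2: new (row 2, RHS) = 25/4 = 25/4.
row 3 ← row 3 − 3·(new row 2): 28 − 3·(25/4) = 37/4.

37/4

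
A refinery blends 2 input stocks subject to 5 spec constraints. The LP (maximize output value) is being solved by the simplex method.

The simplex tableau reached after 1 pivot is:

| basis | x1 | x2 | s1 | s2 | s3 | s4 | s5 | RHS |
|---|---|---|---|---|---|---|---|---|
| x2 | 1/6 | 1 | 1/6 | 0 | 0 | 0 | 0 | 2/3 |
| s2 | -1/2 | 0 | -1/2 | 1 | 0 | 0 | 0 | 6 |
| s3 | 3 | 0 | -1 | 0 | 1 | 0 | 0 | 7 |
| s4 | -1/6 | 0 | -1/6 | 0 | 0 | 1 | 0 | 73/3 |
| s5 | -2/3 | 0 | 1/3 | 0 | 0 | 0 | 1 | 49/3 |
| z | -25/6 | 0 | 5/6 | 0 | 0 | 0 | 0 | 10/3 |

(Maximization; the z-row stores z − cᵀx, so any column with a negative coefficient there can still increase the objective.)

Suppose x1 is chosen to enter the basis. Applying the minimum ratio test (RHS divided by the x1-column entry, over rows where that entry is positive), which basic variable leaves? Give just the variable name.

s3

Ratios: row 1 (x2): (2/3)/(1/6) = 4; row 2 (s2): entry -1/2 ≤ 0, skip; row 3 (s3): 7/3 = 7/3; row 4 (s4): entry -1/6 ≤ 0, skip; row 5 (s5): entry -2/3 ≤ 0, skip.
Minimum ratio 7/3 is in the s3 row, so s3 leaves.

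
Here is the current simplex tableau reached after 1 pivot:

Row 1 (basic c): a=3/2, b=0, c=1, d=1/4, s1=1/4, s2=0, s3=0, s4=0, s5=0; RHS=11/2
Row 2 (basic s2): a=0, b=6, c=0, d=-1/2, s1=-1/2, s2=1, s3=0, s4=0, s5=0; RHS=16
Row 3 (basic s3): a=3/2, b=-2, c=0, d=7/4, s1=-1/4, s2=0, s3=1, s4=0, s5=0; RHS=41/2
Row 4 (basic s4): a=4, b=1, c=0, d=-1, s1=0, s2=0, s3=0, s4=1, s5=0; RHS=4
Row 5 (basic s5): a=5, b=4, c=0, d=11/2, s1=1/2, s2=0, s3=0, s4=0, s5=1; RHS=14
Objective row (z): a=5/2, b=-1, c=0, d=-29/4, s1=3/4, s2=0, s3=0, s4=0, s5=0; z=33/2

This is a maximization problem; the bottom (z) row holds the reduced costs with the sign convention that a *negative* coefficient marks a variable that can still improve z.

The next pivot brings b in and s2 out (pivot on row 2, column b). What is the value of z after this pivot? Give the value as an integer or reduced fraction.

Minimum ratio for b: 16/6 = 8/3.
z changes by −(z-row coeff of b)·ratio = −(-1)·(8/3) = 8/3.
New z = 33/2 + (8/3) = 115/6.

115/6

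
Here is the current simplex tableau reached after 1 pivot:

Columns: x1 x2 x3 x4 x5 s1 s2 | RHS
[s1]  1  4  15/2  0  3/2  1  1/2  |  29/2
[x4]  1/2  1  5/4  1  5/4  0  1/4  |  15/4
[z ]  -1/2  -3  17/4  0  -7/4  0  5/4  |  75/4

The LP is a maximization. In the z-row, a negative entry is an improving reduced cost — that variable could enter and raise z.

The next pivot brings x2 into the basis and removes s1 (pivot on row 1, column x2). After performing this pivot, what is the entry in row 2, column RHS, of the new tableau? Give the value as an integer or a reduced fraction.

1/8

Pivot element is row 1, column x2: 4.
Normalize row 1: new (row 1, RHS) = (29/2)/4 = 29/8.
row 2 ← row 2 − 1·(new row 1): 15/4 − 1·(29/8) = 1/8.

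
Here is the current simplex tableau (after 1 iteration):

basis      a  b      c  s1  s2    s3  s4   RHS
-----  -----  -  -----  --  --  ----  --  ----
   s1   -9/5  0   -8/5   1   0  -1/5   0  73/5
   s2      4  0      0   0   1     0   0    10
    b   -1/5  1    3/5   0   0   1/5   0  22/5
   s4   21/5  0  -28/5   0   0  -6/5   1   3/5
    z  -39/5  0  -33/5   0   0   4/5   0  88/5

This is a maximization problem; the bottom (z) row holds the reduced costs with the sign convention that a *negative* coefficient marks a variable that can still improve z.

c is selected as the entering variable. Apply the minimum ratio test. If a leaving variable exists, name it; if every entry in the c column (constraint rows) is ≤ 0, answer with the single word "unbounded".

b

Ratios: row 1 (s1): entry -8/5 ≤ 0, skip; row 2 (s2): entry 0 ≤ 0, skip; row 3 (b): (22/5)/(3/5) = 22/3; row 4 (s4): entry -28/5 ≤ 0, skip.
Minimum ratio is in the b row, so b leaves.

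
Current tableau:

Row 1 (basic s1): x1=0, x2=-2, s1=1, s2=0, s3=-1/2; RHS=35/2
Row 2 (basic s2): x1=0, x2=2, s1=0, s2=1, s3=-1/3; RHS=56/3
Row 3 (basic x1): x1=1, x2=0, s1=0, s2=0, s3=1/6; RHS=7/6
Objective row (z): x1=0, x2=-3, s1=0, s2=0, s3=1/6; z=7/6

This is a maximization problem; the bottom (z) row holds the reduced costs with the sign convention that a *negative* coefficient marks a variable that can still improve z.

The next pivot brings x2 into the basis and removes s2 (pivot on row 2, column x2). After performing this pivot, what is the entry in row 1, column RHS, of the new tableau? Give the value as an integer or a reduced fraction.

217/6

Pivot element is row 2, column x2: 2.
Normalize row 2: new (row 2, RHS) = (56/3)/2 = 28/3.
row 1 ← row 1 − (-2)·(new row 2): 35/2 − (-2)·(28/3) = 217/6.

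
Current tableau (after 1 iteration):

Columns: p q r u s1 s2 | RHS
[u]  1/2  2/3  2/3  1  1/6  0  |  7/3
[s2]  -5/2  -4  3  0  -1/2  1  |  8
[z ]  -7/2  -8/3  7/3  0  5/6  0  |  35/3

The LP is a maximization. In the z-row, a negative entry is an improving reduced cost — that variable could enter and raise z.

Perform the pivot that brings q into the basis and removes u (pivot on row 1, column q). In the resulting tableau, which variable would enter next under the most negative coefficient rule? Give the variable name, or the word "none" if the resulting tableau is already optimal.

p

Pivot element 2/3. New z-row = old z-row − (-8/3)·(row 1/(2/3)).
Updated z-row coefficients: p: -3/2, q: 0, r: 5, u: 4, s1: 3/2, s2: 0.
The most negative is -3/2 in column p, so p would enter next.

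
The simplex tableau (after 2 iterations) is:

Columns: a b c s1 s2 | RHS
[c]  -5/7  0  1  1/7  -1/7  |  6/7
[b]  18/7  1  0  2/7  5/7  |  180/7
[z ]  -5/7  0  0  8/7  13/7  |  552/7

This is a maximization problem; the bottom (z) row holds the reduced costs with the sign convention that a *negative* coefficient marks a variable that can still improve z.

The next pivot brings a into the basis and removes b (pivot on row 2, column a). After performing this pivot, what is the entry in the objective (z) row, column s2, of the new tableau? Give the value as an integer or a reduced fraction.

Pivot element is row 2, column a: 18/7.
Normalize row 2: new (row 2, s2) = (5/7)/(18/7) = 5/18.
z-row ← z-row − (-5/7)·(new row 2): 13/7 − (-5/7)·(5/18) = 37/18.

37/18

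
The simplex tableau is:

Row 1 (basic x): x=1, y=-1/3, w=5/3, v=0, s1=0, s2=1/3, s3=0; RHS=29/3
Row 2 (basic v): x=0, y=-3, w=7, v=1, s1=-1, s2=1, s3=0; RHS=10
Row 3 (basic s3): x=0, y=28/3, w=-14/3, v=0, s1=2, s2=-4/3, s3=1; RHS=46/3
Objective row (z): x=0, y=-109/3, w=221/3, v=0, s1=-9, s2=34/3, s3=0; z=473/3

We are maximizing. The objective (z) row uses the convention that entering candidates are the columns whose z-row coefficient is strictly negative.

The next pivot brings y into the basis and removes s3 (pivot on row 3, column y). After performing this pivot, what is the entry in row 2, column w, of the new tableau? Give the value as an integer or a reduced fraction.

Pivot element is row 3, column y: 28/3.
Normalize row 3: new (row 3, w) = (-14/3)/(28/3) = -1/2.
row 2 ← row 2 − (-3)·(new row 3): 7 − (-3)·(-1/2) = 11/2.

11/2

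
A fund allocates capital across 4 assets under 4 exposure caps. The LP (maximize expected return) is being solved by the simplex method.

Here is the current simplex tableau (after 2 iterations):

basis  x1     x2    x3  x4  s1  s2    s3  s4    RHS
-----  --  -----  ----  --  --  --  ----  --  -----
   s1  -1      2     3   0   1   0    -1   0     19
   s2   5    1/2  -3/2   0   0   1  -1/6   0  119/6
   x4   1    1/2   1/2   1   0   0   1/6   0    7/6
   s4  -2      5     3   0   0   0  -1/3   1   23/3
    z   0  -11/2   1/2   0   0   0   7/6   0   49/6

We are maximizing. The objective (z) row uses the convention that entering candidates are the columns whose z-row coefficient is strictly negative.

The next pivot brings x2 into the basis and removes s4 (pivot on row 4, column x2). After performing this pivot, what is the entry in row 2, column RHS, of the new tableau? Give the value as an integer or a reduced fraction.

Pivot element is row 4, column x2: 5.
Normalize row 4: new (row 4, RHS) = (23/3)/5 = 23/15.
row 2 ← row 2 − (1/2)·(new row 4): 119/6 − (1/2)·(23/15) = 286/15.

286/15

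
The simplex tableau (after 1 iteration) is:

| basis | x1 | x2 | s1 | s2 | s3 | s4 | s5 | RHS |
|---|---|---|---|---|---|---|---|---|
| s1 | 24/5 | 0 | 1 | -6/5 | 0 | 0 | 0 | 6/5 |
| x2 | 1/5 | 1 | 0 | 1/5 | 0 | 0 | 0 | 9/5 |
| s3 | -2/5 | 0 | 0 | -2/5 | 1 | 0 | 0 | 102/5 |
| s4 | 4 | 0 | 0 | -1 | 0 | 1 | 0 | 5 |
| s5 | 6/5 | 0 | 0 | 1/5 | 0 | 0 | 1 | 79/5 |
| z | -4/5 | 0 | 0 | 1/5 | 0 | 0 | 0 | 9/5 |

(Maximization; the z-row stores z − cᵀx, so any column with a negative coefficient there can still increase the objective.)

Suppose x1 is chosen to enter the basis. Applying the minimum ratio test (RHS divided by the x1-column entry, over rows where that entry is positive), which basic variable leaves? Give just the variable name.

Ratios: row 1 (s1): (6/5)/(24/5) = 1/4; row 2 (x2): (9/5)/(1/5) = 9; row 3 (s3): entry -2/5 ≤ 0, skip; row 4 (s4): 5/4 = 5/4; row 5 (s5): (79/5)/(6/5) = 79/6.
Minimum ratio 1/4 is in the s1 row, so s1 leaves.

s1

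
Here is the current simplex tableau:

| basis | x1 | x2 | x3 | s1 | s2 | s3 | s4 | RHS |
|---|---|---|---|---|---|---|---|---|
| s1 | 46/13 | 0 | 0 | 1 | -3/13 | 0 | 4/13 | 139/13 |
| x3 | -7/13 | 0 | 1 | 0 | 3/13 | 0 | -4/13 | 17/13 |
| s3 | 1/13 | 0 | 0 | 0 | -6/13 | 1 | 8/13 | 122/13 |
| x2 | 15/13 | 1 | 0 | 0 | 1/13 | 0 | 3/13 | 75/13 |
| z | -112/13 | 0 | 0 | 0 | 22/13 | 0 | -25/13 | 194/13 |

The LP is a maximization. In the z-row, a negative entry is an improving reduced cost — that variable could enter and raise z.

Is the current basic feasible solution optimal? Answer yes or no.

no

Column x1 has objective-row coefficient -112/13, which is negative; an improving pivot exists, so not yet optimal.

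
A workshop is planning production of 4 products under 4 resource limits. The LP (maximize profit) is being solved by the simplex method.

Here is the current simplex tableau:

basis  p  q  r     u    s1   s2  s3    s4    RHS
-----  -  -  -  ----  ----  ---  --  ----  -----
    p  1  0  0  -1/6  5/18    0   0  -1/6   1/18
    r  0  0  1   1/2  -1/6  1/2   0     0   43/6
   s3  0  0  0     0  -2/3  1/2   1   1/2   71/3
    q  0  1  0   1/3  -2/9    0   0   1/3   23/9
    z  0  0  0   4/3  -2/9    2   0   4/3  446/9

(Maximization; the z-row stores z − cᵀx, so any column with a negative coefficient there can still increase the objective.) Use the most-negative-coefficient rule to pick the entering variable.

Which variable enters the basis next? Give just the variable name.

s1

Objective-row coefficients: p: 0, q: 0, r: 0, u: 4/3, s1: -2/9, s2: 2, s3: 0, s4: 4/3.
The most negative is -2/9 in column s1, so s1 enters.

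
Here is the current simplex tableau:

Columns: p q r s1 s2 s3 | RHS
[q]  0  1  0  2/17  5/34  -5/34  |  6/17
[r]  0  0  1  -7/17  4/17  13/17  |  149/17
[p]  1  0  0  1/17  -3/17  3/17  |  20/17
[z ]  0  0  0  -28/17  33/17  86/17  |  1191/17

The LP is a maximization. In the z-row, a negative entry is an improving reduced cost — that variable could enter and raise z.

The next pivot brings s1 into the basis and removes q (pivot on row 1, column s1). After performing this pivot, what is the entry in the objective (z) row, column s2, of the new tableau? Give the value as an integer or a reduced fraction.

4

Pivot element is row 1, column s1: 2/17.
Normalize row 1: new (row 1, s2) = (5/34)/(2/17) = 5/4.
z-row ← z-row − (-28/17)·(new row 1): 33/17 − (-28/17)·(5/4) = 4.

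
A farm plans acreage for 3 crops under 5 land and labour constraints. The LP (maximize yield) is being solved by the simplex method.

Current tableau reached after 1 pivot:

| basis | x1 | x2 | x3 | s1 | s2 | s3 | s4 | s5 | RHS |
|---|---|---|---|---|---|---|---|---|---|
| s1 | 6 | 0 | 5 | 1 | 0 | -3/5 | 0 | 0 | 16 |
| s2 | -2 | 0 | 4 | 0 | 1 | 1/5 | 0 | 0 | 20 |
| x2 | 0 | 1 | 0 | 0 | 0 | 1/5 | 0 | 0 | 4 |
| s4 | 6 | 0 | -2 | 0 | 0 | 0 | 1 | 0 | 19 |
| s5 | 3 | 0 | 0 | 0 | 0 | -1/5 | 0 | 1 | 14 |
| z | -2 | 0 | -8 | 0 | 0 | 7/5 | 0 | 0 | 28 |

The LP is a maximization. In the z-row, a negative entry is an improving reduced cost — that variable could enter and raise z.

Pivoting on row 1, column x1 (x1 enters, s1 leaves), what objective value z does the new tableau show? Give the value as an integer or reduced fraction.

Minimum ratio for x1: 16/6 = 8/3.
z changes by −(z-row coeff of x1)·ratio = −(-2)·(8/3) = 16/3.
New z = 28 + (16/3) = 100/3.

100/3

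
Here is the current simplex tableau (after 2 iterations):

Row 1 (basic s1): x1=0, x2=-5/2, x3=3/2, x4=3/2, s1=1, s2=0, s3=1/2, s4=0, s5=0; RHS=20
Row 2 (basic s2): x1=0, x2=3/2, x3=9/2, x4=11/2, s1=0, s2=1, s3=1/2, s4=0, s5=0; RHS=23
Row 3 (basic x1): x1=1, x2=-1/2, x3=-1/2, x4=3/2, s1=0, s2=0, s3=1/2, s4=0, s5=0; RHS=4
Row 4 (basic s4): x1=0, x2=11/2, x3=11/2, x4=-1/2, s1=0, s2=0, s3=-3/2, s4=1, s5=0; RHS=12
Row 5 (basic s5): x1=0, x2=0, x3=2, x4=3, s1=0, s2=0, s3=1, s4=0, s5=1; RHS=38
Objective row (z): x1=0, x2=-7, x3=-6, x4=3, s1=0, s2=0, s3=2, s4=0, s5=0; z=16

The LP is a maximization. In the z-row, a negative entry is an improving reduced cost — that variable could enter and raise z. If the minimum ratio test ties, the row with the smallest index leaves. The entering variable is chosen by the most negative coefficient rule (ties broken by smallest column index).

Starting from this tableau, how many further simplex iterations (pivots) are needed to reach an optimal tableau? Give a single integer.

pivot: x2 in, s4 out → z = 344/11
No improving column remains; optimal.

1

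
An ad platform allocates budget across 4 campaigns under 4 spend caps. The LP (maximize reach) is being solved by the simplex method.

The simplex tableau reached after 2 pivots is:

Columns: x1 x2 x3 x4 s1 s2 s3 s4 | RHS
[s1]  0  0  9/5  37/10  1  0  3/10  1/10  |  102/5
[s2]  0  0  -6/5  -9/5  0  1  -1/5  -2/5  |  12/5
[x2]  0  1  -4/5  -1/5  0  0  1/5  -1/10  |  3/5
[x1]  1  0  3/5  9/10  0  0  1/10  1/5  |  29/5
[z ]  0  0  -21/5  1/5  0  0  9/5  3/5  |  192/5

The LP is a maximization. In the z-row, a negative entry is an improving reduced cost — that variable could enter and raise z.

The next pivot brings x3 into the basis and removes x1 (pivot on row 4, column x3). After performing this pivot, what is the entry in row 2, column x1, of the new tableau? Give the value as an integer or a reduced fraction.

Pivot element is row 4, column x3: 3/5.
Normalize row 4: new (row 4, x1) = 1/(3/5) = 5/3.
row 2 ← row 2 − (-6/5)·(new row 4): 0 − (-6/5)·(5/3) = 2.

2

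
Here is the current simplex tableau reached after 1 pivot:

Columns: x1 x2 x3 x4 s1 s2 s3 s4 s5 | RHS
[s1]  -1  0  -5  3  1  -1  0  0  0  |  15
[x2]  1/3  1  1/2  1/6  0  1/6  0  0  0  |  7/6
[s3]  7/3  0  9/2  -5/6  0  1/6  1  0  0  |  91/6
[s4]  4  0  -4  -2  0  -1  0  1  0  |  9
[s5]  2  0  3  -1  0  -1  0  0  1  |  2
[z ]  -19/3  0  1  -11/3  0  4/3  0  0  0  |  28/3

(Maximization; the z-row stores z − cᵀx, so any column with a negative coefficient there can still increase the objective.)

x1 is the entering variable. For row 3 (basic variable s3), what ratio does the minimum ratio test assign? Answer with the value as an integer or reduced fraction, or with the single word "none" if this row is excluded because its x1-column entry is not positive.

Ratio = RHS / (x1 entry) = (91/6) / (7/3) = 13/2.

13/2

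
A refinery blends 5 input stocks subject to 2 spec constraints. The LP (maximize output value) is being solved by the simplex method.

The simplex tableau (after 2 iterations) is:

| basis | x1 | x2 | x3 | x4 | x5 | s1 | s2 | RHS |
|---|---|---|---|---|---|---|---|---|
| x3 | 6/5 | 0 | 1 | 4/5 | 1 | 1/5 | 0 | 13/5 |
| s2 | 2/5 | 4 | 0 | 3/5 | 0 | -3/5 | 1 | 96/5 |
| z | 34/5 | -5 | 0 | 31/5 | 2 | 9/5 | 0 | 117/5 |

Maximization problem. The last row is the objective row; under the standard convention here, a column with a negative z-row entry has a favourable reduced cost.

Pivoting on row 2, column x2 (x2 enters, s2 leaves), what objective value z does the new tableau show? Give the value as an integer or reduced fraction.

237/5

Minimum ratio for x2: (96/5)/4 = 24/5.
z changes by −(z-row coeff of x2)·ratio = −(-5)·(24/5) = 24.
New z = 117/5 + 24 = 237/5.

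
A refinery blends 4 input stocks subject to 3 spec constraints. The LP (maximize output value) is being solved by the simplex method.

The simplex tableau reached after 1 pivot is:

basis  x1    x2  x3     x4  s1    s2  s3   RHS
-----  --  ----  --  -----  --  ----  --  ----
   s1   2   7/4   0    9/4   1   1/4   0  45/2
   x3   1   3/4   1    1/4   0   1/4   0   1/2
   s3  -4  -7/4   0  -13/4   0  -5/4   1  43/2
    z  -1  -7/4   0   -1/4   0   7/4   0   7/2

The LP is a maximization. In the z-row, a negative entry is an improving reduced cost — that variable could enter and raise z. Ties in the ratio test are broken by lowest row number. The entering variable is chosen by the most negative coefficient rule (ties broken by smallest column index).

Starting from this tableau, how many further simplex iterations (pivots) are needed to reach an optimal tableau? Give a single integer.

1

pivot: x2 in, x3 out → z = 14/3
No improving column remains; optimal.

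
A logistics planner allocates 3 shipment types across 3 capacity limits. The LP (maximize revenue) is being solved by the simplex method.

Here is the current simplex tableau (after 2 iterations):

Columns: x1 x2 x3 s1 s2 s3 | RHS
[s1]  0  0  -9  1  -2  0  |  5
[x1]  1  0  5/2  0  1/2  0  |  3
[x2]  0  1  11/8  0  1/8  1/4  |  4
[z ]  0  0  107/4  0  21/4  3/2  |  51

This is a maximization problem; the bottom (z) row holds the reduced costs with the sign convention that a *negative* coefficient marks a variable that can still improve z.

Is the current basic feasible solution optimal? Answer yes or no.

No objective-row coefficient is strictly negative, so no entering variable exists; the tableau is optimal.

yes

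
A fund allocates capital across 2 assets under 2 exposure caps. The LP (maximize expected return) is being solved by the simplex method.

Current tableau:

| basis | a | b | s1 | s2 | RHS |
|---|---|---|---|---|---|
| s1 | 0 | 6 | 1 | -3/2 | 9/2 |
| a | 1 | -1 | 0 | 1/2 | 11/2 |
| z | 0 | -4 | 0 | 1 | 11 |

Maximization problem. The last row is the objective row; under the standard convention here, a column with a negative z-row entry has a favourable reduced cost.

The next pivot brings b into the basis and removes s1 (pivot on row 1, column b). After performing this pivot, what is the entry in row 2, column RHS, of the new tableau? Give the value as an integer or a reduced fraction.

25/4

Pivot element is row 1, column b: 6.
Normalize row 1: new (row 1, RHS) = (9/2)/6 = 3/4.
row 2 ← row 2 − (-1)·(new row 1): 11/2 − (-1)·(3/4) = 25/4.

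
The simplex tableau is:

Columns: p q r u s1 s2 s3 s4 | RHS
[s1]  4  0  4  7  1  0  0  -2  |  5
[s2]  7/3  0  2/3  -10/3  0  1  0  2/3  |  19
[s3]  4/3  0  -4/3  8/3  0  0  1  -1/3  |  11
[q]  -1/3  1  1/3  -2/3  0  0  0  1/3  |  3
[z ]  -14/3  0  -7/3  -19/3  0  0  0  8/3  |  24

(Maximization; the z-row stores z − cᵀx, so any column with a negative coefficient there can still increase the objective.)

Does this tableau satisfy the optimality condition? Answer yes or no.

no

Column p has objective-row coefficient -14/3, which is negative; an improving pivot exists, so not yet optimal.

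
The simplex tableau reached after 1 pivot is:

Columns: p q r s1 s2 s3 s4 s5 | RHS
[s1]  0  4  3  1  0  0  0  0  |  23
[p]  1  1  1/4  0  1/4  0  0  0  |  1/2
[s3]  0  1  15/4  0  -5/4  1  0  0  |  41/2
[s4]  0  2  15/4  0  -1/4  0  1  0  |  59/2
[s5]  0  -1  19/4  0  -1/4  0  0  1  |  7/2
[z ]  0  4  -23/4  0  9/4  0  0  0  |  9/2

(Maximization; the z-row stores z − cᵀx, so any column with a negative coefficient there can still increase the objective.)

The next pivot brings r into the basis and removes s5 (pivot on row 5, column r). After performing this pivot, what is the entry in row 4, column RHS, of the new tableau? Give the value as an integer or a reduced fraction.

Pivot element is row 5, column r: 19/4.
Normalize row 5: new (row 5, RHS) = (7/2)/(19/4) = 14/19.
row 4 ← row 4 − (15/4)·(new row 5): 59/2 − (15/4)·(14/19) = 508/19.

508/19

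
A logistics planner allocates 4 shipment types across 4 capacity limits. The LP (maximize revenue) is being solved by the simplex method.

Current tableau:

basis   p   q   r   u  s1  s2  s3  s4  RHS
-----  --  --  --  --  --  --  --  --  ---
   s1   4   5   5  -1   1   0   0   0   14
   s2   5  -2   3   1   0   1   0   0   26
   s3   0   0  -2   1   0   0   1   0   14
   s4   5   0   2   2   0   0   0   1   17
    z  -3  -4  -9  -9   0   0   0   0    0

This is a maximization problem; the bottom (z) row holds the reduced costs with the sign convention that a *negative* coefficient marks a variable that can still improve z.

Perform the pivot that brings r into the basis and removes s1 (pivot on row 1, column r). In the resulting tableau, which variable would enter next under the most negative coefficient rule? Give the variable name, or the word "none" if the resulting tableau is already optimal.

Pivot element 5. New z-row = old z-row − (-9)·(row 1/5).
Updated z-row coefficients: p: 21/5, q: 5, r: 0, u: -54/5, s1: 9/5, s2: 0, s3: 0, s4: 0.
The most negative is -54/5 in column u, so u would enter next.

u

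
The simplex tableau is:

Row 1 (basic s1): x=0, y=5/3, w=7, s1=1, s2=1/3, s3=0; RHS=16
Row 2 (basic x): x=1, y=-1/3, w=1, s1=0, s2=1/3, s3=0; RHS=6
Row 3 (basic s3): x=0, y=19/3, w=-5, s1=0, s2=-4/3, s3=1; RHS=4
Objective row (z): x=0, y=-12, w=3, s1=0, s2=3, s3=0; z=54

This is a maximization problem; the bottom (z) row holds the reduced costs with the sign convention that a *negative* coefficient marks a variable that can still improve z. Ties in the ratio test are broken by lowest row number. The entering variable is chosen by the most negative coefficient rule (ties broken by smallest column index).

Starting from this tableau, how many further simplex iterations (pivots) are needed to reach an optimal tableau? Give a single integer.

pivot: y in, s3 out → z = 1170/19
pivot: w in, s1 out → z = 5784/79
No improving column remains; optimal.

2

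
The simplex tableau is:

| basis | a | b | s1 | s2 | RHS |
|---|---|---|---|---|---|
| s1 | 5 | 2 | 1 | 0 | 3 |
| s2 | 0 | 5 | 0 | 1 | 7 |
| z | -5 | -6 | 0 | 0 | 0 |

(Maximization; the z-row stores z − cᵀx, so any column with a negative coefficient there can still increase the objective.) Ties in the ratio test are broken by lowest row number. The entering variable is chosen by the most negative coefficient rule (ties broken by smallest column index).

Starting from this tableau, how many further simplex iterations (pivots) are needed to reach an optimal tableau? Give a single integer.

pivot: b in, s2 out → z = 42/5
pivot: a in, s1 out → z = 43/5
No improving column remains; optimal.

2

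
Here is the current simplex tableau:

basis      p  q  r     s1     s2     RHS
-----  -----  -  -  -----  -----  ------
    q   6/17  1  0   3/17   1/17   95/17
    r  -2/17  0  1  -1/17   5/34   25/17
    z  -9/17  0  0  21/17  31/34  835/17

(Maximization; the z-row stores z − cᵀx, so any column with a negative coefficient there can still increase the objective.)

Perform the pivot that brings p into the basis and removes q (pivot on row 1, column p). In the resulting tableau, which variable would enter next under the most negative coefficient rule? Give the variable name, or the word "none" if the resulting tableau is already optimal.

none

Pivot element 6/17. New z-row = old z-row − (-9/17)·(row 1/(6/17)).
Updated z-row coefficients: p: 0, q: 3/2, r: 0, s1: 3/2, s2: 1.
No coefficient is strictly negative; the tableau after this pivot is optimal.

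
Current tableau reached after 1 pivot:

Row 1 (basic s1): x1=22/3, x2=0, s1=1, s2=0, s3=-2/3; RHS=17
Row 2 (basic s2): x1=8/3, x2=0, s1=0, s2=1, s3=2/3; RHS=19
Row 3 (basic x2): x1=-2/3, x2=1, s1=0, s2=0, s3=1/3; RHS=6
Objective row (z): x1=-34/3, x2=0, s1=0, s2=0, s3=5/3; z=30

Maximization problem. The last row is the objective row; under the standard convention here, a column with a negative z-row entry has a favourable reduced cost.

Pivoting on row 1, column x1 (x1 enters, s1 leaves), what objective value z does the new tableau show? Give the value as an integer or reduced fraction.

619/11

Minimum ratio for x1: 17/(22/3) = 51/22.
z changes by −(z-row coeff of x1)·ratio = −(-34/3)·(51/22) = 289/11.
New z = 30 + (289/11) = 619/11.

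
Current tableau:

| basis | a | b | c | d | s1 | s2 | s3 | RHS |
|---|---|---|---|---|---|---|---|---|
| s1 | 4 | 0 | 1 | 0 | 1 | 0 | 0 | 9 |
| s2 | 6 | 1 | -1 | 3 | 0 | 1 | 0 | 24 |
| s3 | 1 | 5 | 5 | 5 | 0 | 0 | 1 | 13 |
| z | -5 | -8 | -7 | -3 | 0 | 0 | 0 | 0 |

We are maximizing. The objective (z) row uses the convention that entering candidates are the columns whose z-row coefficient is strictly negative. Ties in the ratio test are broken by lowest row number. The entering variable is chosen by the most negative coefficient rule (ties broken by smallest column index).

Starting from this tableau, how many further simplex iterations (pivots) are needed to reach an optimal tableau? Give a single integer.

2

pivot: b in, s3 out → z = 104/5
pivot: a in, s1 out → z = 569/20
No improving column remains; optimal.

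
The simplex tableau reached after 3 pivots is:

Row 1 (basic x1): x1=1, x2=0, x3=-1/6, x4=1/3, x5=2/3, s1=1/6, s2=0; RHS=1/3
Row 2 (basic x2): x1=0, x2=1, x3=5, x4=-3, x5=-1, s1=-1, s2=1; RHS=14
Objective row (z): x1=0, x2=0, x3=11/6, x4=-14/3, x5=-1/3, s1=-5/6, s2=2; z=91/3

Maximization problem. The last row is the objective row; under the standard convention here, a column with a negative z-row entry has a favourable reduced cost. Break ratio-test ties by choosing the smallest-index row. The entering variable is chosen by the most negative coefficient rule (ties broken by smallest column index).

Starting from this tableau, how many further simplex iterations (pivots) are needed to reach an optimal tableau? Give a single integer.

2

pivot: x4 in, x1 out → z = 35
pivot: x3 in, x2 out → z = 262/7
No improving column remains; optimal.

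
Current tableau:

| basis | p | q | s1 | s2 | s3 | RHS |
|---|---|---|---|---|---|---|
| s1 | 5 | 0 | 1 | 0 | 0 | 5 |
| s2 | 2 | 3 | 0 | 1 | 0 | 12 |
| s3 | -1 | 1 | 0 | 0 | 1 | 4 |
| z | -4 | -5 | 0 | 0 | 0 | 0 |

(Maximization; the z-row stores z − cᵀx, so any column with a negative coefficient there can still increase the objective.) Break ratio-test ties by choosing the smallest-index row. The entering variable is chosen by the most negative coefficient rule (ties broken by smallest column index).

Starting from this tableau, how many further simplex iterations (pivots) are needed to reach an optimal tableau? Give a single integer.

2

pivot: q in, s2 out → z = 20
pivot: p in, s1 out → z = 62/3
No improving column remains; optimal.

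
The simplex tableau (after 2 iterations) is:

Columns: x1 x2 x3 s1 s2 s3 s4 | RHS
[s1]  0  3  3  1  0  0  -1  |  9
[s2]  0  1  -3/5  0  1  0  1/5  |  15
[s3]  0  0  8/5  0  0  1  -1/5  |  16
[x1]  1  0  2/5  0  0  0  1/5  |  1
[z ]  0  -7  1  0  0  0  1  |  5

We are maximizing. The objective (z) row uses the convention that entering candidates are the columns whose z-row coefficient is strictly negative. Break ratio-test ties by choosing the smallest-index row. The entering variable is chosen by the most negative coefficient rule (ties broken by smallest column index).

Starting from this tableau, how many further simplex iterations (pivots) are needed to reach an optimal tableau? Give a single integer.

pivot: x2 in, s1 out → z = 26
pivot: s4 in, x1 out → z = 98/3
No improving column remains; optimal.

2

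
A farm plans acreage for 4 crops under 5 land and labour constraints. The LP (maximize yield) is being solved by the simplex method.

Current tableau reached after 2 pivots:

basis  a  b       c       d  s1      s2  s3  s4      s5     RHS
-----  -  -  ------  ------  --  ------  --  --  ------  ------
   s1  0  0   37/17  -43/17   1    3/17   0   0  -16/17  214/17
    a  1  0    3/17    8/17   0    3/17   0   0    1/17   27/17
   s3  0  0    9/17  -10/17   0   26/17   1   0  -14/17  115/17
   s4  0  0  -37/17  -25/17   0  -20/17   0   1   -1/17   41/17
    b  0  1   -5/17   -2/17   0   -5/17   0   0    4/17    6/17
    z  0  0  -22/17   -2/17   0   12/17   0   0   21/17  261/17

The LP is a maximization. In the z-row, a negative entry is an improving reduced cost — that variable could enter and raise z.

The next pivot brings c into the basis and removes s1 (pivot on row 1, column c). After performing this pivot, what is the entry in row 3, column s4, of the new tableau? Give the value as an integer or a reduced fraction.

0

Pivot element is row 1, column c: 37/17.
Normalize row 1: new (row 1, s4) = 0/(37/17) = 0.
row 3 ← row 3 − (9/17)·(new row 1): 0 − (9/17)·0 = 0.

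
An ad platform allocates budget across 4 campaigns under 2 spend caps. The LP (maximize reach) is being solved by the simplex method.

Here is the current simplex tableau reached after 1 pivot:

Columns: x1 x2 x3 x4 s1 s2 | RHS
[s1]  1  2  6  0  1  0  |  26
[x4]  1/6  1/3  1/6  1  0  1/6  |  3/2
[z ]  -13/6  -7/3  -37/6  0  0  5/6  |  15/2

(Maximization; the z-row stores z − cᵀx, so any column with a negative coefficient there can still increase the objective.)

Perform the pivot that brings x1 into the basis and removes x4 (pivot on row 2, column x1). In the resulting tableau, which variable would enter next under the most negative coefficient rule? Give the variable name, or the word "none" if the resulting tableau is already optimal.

Pivot element 1/6. New z-row = old z-row − (-13/6)·(row 2/(1/6)).
Updated z-row coefficients: x1: 0, x2: 2, x3: -4, x4: 13, s1: 0, s2: 3.
The most negative is -4 in column x3, so x3 would enter next.

x3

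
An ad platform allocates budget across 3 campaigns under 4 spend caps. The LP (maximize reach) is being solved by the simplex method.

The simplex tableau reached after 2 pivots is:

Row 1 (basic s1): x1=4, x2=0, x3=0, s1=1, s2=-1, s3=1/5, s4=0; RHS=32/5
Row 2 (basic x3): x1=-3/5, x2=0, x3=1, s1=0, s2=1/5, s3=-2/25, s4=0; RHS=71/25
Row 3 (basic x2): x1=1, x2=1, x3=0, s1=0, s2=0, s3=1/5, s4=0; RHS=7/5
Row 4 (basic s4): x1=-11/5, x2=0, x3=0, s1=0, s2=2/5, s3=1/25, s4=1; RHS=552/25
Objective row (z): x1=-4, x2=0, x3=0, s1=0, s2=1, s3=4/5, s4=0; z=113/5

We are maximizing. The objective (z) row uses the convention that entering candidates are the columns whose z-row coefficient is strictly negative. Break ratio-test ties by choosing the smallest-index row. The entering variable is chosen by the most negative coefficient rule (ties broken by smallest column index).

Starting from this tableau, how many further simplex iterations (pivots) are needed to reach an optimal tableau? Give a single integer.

pivot: x1 in, x2 out → z = 141/5
No improving column remains; optimal.

1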